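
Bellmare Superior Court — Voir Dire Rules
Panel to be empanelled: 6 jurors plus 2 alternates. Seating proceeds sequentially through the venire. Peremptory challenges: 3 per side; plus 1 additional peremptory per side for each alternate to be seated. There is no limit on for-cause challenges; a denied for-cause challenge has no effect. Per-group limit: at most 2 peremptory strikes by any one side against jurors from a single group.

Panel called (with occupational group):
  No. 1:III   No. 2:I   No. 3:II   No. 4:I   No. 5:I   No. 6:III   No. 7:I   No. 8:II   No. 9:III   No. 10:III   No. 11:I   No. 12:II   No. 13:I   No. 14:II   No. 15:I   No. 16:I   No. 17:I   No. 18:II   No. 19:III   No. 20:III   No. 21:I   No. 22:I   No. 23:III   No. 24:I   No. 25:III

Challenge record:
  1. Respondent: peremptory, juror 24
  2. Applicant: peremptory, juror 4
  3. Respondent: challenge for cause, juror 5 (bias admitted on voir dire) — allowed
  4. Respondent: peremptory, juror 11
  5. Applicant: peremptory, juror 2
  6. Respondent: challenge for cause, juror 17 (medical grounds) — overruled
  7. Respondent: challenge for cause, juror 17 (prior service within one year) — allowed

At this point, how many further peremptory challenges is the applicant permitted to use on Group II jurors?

2

Applicant peremptories so far: #4, #2 — 2 of 5 used, 3 left overall.
Against Group II: none yet — per-group cap 2 leaves 2.
Binding limit: min(3, 2) = 2.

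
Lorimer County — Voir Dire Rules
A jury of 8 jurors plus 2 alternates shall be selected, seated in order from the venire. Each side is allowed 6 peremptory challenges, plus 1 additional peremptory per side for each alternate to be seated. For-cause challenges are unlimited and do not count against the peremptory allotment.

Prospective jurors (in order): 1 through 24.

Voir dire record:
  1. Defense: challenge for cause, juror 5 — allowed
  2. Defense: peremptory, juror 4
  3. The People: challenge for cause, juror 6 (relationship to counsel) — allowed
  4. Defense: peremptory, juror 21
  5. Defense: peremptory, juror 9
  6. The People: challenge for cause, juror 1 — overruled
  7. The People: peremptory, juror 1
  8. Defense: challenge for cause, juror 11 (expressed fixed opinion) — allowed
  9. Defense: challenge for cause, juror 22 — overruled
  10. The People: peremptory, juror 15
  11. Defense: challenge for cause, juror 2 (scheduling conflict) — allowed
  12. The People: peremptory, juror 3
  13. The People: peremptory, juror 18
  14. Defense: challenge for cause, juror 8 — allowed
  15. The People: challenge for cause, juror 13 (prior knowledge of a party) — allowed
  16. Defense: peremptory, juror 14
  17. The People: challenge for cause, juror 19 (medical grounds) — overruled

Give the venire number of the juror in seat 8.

22

Removed: #1, #2, #3, #4, #5, #6, #8, #9, #11, #13, #14, #15, #18, #21. (#19, #22 stay — for-cause denied.)
Filling seats in venire order through position 8: #7, #10, #12, #16, #17, #19, #20, #22.
So seat 8 is #22.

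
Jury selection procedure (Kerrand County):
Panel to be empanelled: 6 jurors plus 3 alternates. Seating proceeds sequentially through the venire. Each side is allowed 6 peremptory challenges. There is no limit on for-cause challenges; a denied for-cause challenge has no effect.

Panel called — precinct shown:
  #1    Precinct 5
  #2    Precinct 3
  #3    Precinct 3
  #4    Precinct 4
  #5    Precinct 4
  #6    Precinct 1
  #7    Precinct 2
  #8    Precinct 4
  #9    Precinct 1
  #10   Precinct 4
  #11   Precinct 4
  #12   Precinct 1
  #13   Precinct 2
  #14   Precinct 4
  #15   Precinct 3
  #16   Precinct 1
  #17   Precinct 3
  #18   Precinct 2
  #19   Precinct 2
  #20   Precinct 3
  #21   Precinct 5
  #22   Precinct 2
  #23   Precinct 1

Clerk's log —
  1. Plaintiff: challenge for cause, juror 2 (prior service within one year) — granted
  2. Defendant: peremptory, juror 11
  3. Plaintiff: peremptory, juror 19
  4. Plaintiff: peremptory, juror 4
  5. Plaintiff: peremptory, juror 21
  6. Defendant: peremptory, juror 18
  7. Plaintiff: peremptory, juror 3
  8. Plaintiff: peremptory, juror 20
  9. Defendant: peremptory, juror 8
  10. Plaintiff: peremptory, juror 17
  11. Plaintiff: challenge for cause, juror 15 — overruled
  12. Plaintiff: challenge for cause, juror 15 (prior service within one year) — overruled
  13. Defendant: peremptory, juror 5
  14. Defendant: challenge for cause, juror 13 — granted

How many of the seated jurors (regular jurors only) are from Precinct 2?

Removed: #2, #3, #4, #5, #8, #11, #13, #17, #18, #19, #20, #21.
Seated jurors 1–6: #1, #6, #7, #9, #10, #12 (alternates #14, #15, #16 not counted).
Of those, in Precinct 2: #7 → 1.

1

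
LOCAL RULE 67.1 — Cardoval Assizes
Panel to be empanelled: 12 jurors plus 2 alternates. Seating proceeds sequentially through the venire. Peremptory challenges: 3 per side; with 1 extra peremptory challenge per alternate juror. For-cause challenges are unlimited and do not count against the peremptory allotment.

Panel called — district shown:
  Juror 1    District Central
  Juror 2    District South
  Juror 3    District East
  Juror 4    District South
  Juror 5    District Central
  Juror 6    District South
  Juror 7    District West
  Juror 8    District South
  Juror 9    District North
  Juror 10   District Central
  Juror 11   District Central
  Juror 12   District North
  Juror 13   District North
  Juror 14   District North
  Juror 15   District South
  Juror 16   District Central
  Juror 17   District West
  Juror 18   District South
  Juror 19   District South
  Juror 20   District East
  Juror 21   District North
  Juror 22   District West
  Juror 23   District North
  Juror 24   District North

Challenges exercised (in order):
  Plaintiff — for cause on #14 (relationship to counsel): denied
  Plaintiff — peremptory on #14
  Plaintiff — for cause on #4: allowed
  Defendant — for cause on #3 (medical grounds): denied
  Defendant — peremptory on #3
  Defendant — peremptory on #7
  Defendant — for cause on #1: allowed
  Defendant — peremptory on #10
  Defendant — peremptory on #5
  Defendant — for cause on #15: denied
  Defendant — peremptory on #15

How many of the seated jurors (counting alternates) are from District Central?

Removed: #1, #3, #4, #5, #7, #10, #14, #15.
Seated (14 incl. alternates): #2, #6, #8, #9, #11, #12, #13, #16, #17, #18, #19, #20, #21, #22.
Of those, in District Central: #11, #16 → 2.

2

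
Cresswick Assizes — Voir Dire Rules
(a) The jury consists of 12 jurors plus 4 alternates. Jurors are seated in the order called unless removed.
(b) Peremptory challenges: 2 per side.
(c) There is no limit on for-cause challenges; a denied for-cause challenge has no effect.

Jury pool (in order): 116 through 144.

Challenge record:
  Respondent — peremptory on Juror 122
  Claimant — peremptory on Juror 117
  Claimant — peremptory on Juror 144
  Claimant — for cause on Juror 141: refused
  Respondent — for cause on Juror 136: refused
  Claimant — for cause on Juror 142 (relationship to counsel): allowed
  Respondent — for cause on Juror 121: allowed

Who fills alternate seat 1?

131

Removed: #117, #121, #122, #142, #144. (#136, #141 stay — for-cause denied.)
Seating in order: seats 1–12 → #116, #118, #119, #120, #123, #124, #125, #126, #127, #128, #129, #130; alternates → #131, #132, #133, #134.
So alternate 1 is #131.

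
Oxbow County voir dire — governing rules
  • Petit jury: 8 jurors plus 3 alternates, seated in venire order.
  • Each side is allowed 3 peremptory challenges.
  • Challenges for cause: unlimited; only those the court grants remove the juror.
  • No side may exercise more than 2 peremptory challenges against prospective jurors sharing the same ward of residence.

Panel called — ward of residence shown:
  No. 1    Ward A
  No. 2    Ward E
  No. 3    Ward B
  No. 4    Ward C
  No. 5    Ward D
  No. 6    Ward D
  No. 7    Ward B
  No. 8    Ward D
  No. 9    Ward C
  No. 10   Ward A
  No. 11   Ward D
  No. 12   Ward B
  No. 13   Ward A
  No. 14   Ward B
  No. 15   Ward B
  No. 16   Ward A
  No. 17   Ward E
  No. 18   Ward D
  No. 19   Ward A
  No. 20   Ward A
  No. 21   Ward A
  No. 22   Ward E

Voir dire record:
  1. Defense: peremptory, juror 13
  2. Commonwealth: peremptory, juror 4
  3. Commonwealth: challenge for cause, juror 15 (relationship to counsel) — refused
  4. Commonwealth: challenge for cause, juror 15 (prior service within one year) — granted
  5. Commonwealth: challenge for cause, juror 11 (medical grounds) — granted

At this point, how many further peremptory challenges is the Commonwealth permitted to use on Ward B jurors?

2

Commonwealth peremptories so far: #4 — 1 of 3 used, 2 left overall.
Against Ward B: none yet — per-ward cap 2 leaves 2.
Binding limit: min(2, 2) = 2.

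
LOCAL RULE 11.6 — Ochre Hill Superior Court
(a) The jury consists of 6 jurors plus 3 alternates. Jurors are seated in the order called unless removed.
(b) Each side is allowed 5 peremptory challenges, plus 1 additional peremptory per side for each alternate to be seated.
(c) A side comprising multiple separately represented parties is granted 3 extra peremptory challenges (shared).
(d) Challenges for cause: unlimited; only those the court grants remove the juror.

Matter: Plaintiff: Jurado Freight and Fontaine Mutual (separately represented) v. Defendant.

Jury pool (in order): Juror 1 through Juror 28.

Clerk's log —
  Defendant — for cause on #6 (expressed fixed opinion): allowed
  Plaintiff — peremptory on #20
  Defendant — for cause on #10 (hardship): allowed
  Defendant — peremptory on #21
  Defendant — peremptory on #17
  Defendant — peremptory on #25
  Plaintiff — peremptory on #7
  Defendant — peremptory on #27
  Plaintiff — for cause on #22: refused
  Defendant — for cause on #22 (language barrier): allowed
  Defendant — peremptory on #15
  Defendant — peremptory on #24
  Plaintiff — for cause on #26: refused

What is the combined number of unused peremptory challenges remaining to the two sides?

Plaintiff allotment: 5 base + 1 × 3 alternates + 3 multi-party = 11. Defendant allotment: 5 base + 1 × 3 alternates = 8.
Plaintiff peremptories used: #20, #7 — 2 (for-cause on #22, #26 don't count).
Defendant peremptories used: #21, #17, #25, #27, #15, #24 — 6 (for-cause on #6, #10, #22 don't count).
Remaining: (11 − 2) + (8 − 6) = 11.

11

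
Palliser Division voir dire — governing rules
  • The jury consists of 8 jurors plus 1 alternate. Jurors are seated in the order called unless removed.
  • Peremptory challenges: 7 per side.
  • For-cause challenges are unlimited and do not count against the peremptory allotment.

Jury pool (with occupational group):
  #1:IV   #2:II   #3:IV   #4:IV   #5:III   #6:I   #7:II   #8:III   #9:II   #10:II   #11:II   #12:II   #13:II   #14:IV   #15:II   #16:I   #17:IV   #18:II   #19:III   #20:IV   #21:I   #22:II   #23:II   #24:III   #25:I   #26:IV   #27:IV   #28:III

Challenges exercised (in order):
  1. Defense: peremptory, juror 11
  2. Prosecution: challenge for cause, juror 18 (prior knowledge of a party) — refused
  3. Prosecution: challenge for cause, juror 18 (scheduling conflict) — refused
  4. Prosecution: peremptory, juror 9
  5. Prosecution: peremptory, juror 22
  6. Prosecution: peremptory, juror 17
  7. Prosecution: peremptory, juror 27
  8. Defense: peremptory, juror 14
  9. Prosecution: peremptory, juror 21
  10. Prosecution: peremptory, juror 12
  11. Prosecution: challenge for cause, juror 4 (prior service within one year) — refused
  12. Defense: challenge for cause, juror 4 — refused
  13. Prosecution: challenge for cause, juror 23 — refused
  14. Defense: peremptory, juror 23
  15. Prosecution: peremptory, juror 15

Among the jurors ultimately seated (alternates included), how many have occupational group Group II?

Removed: #9, #11, #12, #14, #15, #17, #21, #22, #23, #27.
Seated (9 incl. alternates): #1, #2, #3, #4, #5, #6, #7, #8, #10.
Of those, in Group II: #2, #7, #10 → 3.

3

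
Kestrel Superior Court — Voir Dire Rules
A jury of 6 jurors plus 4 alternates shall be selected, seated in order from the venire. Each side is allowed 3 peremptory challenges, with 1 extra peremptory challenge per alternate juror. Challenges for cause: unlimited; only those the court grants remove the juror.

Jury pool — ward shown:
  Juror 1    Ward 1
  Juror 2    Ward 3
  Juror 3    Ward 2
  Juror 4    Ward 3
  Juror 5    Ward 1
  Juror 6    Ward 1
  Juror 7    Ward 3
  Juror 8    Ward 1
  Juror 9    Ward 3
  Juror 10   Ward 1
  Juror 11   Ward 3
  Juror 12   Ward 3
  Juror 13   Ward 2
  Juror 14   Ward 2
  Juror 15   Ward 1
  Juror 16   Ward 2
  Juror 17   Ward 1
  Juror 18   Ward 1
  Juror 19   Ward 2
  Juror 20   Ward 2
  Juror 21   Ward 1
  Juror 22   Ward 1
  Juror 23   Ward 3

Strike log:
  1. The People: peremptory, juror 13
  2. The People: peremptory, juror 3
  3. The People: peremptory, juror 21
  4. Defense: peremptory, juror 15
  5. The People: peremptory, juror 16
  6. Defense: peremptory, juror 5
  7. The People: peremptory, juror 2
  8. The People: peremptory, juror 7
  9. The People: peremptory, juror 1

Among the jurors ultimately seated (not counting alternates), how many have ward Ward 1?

3

Removed: #1, #2, #3, #5, #7, #13, #15, #16, #21.
Seated jurors 1–6: #4, #6, #8, #9, #10, #11 (alternates #12, #14, #17, #18 not counted).
Of those, in Ward 1: #6, #8, #10 → 3.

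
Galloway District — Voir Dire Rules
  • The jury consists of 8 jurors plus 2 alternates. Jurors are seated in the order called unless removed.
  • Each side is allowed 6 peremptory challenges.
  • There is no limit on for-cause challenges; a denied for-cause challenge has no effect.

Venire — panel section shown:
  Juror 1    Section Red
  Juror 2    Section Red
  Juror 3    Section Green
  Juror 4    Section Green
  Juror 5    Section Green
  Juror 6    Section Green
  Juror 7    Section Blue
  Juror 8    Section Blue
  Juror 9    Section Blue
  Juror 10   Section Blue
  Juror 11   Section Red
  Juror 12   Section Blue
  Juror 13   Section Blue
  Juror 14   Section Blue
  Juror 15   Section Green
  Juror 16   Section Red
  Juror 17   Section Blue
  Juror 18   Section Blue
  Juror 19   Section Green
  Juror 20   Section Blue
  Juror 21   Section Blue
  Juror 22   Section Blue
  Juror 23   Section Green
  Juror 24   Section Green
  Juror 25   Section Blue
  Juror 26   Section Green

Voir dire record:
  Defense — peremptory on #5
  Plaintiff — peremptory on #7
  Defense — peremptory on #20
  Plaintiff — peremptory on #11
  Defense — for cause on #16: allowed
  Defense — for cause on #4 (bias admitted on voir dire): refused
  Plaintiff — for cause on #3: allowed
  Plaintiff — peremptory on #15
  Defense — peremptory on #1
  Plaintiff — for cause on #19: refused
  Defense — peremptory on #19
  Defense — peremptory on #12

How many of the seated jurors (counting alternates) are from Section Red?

1

Removed: #1, #3, #5, #7, #11, #12, #15, #16, #19, #20.
Seated (10 incl. alternates): #2, #4, #6, #8, #9, #10, #13, #14, #17, #18.
Of those, in Section Red: #2 → 1.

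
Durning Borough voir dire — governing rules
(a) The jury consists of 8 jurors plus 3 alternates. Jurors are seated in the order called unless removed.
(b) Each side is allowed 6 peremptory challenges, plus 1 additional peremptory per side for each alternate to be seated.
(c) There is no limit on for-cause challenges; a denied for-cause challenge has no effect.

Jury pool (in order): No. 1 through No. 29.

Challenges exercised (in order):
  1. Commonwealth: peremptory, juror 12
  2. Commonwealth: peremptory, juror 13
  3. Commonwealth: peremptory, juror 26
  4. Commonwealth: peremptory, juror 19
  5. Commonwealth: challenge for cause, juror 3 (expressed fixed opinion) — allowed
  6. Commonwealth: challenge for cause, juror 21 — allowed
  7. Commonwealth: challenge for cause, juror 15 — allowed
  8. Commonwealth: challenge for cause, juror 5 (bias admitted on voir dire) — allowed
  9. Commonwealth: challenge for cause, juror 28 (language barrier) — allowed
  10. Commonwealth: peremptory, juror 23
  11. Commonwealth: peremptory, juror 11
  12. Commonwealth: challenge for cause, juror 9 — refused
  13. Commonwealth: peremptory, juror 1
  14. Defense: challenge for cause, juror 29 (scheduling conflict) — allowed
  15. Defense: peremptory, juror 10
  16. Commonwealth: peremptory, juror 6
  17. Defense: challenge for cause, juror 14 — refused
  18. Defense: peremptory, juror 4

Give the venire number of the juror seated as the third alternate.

24

Removed: #1, #3, #4, #5, #6, #10, #11, #12, #13, #15, #19, #21, #23, #26, #28, #29. (#9, #14 stay — for-cause denied.)
Filling seats in venire order through position 11: #2, #7, #8, #9, #14, #16, #17, #18, #20, #22, #24.
So alternate 3 is #24.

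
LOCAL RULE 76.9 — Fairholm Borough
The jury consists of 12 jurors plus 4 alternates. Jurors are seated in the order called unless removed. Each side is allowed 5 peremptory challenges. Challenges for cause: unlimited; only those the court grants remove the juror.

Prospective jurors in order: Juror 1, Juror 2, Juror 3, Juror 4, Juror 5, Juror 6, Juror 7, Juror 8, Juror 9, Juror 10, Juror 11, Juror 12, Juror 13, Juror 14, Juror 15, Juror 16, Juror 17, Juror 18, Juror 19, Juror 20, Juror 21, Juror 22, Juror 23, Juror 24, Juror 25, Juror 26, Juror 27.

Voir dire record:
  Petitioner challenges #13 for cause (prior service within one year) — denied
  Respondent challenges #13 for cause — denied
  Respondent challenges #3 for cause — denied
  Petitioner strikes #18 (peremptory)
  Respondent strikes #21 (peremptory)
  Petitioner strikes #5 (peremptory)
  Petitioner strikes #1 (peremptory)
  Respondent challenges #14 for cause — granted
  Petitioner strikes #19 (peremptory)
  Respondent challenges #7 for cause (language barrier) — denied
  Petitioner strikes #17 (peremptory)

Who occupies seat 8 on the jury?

10

Removed: #1, #5, #14, #17, #18, #19, #21. (#3, #7, #13 stay — for-cause denied.)
Seating in order: seats 1–12 → #2, #3, #4, #6, #7, #8, #9, #10, #11, #12, #13, #15; alternates → #16, #20, #22, #23.
So seat 8 is #10.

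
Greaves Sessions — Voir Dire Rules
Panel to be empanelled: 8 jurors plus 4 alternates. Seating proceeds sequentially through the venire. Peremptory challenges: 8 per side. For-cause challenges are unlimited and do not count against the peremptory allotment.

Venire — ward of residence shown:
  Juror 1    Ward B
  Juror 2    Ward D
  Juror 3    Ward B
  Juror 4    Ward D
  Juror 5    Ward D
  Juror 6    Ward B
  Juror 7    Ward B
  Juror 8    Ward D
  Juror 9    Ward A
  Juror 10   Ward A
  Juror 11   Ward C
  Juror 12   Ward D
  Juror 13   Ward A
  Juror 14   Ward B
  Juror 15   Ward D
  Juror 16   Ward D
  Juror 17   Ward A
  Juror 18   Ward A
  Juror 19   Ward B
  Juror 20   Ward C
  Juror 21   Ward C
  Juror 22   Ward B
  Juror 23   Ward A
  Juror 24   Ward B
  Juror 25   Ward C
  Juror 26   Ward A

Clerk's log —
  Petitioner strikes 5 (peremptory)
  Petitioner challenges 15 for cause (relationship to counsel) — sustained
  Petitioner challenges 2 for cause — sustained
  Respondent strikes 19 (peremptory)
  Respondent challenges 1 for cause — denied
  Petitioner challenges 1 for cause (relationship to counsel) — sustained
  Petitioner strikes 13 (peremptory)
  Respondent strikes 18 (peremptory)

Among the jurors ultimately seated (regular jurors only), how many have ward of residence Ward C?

1

Removed: #1, #2, #5, #13, #15, #18, #19.
Seated jurors 1–8: #3, #4, #6, #7, #8, #9, #10, #11 (alternates #12, #14, #16, #17 not counted).
Of those, in Ward C: #11 → 1.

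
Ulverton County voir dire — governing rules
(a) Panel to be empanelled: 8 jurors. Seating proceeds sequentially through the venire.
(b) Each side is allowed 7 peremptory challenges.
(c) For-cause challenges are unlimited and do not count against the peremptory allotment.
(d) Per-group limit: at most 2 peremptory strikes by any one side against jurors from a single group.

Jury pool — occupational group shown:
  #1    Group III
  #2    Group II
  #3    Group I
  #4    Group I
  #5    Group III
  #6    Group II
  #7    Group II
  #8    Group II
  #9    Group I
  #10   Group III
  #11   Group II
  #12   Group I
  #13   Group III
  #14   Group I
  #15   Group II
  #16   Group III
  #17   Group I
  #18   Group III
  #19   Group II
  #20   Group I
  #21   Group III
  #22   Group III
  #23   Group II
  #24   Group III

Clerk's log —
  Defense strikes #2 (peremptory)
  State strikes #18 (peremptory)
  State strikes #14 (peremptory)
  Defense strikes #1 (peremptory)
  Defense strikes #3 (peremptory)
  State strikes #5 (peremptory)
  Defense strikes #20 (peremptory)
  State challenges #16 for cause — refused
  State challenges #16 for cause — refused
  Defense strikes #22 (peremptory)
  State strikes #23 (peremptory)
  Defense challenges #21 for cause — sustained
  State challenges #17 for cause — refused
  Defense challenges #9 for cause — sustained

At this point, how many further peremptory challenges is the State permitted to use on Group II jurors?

State peremptories so far: #18, #14, #5, #23 — 4 of 7 used, 3 left overall.
Against Group II: #23 — 1 used; per-group cap 2 leaves 1.
Binding limit: min(3, 1) = 1.

1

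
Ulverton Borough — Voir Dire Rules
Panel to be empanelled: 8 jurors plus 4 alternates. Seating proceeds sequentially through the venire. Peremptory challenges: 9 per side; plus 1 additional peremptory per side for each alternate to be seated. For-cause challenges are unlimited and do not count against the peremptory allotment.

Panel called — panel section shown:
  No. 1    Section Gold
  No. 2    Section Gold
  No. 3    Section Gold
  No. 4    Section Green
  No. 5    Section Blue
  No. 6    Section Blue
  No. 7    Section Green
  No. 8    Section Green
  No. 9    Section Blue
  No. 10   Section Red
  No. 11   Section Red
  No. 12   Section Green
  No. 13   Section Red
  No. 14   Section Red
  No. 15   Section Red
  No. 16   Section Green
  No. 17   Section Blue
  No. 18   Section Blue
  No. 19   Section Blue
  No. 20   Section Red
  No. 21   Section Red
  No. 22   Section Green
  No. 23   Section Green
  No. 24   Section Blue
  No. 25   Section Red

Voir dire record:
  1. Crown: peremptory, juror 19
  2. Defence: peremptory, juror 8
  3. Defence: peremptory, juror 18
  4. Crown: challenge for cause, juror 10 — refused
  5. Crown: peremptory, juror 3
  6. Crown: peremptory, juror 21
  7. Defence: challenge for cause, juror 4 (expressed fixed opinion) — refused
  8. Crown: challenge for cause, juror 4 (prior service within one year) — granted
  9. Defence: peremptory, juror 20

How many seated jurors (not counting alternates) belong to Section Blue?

3

Removed: #3, #4, #8, #18, #19, #20, #21.
Seated jurors 1–8: #1, #2, #5, #6, #7, #9, #10, #11 (alternates #12, #13, #14, #15 not counted).
Of those, in Section Blue: #5, #6, #9 → 3.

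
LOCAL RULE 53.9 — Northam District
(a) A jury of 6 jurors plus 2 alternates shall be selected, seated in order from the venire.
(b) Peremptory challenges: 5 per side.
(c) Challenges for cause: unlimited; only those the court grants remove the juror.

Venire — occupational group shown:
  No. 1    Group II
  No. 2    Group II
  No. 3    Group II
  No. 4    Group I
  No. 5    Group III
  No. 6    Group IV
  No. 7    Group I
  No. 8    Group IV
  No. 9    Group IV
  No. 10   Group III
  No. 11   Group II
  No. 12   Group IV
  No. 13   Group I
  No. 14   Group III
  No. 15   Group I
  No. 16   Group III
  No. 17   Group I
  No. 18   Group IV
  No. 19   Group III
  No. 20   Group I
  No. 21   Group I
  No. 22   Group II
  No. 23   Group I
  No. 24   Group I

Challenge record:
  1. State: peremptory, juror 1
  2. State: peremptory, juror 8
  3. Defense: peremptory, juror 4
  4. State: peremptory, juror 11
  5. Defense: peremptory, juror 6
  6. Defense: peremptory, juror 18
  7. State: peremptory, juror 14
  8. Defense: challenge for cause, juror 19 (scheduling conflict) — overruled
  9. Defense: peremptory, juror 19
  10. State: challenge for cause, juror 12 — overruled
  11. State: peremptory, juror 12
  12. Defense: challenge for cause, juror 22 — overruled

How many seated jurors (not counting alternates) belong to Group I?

Removed: #1, #4, #6, #8, #11, #12, #14, #18, #19.
Seated jurors 1–6: #2, #3, #5, #7, #9, #10 (alternates #13, #15 not counted).
Of those, in Group I: #7 → 1.

1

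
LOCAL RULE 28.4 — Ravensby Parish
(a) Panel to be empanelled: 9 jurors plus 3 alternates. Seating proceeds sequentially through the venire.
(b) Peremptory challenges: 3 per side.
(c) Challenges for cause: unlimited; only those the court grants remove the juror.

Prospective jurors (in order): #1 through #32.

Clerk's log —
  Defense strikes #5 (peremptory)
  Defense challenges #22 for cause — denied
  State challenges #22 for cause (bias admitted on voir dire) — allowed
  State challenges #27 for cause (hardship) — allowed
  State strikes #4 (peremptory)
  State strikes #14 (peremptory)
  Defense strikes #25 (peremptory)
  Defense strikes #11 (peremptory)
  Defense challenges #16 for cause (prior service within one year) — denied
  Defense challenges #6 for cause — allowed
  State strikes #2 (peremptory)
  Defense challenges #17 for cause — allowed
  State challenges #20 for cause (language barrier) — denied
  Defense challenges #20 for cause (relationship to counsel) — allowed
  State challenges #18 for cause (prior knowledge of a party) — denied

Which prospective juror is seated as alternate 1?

Removed: #2, #4, #5, #6, #11, #14, #17, #20, #22, #25, #27. (#16, #18 stay — for-cause denied.)
Seating in order: seats 1–9 → #1, #3, #7, #8, #9, #10, #12, #13, #15; alternates → #16, #18, #19.
So alternate 1 is #16.

16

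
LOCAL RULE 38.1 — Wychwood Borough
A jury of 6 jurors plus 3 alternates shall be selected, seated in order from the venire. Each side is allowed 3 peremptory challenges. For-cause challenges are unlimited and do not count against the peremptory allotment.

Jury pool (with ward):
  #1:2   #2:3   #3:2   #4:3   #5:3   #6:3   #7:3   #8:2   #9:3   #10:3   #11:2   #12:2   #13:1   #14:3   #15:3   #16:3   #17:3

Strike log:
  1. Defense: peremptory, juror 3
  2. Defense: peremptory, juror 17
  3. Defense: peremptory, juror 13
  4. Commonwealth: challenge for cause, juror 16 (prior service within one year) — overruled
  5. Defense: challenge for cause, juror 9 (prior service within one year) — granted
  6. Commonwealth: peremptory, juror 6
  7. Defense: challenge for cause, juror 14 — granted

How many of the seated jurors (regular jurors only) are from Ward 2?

Removed: #3, #6, #9, #13, #14, #17.
Seated jurors 1–6: #1, #2, #4, #5, #7, #8 (alternates #10, #11, #12 not counted).
Of those, in Ward 2: #1, #8 → 2.

2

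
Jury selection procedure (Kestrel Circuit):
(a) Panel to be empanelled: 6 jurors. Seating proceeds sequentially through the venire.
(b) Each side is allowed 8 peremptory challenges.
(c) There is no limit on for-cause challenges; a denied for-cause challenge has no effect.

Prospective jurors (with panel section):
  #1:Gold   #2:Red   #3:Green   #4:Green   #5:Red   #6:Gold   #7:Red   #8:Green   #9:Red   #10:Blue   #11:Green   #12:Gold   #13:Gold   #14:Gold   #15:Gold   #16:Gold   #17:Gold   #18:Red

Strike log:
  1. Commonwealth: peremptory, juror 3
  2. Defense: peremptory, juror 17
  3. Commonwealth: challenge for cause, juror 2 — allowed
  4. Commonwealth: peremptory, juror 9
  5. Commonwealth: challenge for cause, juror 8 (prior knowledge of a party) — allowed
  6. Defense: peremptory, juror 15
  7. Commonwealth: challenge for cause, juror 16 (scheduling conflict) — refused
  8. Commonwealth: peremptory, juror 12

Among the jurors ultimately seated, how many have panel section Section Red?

Removed: #2, #3, #8, #9, #12, #15, #17.
Seated jurors 1–6: #1, #4, #5, #6, #7, #10.
Of those, in Section Red: #5, #7 → 2.

2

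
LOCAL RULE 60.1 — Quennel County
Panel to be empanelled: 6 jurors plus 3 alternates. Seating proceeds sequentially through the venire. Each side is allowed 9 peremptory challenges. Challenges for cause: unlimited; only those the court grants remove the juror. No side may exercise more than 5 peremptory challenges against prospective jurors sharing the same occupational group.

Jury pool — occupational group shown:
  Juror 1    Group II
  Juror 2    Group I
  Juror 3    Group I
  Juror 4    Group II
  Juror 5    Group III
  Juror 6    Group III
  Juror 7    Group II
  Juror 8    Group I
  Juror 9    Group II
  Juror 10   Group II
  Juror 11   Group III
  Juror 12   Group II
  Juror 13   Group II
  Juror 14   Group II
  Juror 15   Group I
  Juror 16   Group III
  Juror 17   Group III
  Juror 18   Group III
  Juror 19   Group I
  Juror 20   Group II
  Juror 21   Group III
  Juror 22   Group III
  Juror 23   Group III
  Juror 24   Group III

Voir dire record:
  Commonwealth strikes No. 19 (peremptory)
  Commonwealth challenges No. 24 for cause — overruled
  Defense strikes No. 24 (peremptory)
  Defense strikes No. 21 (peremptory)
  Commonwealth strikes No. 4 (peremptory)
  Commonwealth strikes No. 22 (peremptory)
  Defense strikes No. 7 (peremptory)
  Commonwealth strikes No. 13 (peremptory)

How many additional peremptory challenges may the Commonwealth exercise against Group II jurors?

3

Commonwealth peremptories so far: #19, #4, #22, #13 — 4 of 9 used, 5 left overall.
Against Group II: #4, #13 — 2 used; per-group cap 5 leaves 3.
Binding limit: min(5, 3) = 3.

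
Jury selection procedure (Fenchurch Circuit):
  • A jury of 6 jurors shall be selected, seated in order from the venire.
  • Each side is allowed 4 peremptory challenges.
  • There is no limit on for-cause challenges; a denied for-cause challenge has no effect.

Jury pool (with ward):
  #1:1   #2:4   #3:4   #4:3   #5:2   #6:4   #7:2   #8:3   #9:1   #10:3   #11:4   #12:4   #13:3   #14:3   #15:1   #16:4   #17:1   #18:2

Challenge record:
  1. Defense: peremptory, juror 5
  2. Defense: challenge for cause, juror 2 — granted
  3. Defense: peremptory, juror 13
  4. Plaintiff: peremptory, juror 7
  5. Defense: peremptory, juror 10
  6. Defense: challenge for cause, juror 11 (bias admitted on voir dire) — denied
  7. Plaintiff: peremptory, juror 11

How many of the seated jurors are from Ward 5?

0

Removed: #2, #5, #7, #10, #11, #13.
Seated jurors 1–6: #1, #3, #4, #6, #8, #9.
None of those are in Ward 5 → 0.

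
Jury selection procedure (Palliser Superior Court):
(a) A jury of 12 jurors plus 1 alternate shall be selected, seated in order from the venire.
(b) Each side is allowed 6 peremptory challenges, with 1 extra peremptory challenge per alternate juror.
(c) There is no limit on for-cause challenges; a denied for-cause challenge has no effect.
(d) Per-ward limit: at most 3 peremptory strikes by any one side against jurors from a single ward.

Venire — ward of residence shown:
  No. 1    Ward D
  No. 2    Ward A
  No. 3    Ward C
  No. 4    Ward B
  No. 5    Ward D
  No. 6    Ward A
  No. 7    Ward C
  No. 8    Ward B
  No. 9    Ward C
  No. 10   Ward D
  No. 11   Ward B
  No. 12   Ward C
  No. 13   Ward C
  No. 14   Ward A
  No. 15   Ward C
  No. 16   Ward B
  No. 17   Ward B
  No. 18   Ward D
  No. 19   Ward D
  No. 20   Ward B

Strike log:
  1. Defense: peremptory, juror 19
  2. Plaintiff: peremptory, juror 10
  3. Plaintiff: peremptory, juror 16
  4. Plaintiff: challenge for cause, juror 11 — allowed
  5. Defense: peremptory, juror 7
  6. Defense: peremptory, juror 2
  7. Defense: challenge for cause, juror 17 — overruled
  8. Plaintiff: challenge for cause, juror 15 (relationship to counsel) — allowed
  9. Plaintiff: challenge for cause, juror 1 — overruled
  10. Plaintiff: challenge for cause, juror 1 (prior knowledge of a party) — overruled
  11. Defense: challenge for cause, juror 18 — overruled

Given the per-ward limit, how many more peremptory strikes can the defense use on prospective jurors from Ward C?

2

Defense peremptories so far: #19, #7, #2 — 3 of 7 used, 4 left overall.
Against Ward C: #7 — 1 used; per-ward cap 3 leaves 2.
Binding limit: min(4, 2) = 2.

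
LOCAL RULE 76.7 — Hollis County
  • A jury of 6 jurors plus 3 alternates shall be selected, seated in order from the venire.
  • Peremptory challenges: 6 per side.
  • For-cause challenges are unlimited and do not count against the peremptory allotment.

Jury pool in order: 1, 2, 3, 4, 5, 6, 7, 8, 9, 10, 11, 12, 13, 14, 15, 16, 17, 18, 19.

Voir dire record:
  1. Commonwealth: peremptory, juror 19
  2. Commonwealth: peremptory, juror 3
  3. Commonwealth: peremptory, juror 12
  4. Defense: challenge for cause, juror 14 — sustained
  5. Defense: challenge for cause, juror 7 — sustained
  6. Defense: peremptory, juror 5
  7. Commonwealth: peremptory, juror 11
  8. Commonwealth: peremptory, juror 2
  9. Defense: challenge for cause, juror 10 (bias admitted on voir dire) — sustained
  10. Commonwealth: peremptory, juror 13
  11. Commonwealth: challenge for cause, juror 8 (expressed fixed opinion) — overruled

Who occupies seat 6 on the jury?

Removed: #2, #3, #5, #7, #10, #11, #12, #13, #14, #19. (#8 stays — for-cause denied.)
Seating in order: seats 1–6 → #1, #4, #6, #8, #9, #15; alternates → #16, #17, #18.
So seat 6 is #15.

15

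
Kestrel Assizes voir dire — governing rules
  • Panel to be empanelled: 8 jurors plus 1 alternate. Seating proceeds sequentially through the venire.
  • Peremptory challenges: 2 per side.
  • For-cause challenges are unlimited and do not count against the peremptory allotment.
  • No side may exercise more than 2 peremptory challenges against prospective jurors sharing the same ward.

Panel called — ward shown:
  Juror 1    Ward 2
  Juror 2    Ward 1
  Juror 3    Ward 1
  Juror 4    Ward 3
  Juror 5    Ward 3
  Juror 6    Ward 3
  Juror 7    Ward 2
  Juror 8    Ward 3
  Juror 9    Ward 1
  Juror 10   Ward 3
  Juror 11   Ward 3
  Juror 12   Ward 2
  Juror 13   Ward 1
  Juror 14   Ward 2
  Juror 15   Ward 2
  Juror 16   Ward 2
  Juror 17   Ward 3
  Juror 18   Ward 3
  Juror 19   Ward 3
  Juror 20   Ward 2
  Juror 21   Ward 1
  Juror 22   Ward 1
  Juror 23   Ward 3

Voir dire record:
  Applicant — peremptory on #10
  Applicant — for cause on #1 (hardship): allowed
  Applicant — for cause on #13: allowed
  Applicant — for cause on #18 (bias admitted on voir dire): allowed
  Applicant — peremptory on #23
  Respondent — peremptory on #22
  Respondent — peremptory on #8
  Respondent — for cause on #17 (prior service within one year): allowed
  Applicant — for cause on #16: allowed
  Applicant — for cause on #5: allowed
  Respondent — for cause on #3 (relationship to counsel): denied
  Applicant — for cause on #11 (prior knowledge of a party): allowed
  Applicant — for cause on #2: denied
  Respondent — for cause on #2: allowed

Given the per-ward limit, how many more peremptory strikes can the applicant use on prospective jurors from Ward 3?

0

Applicant peremptories so far: #10, #23 — 2 of 2 used, 0 left overall.
Against Ward 3: #10, #23 — 2 used; per-ward cap 2 leaves 0.
Binding limit: min(0, 0) = 0.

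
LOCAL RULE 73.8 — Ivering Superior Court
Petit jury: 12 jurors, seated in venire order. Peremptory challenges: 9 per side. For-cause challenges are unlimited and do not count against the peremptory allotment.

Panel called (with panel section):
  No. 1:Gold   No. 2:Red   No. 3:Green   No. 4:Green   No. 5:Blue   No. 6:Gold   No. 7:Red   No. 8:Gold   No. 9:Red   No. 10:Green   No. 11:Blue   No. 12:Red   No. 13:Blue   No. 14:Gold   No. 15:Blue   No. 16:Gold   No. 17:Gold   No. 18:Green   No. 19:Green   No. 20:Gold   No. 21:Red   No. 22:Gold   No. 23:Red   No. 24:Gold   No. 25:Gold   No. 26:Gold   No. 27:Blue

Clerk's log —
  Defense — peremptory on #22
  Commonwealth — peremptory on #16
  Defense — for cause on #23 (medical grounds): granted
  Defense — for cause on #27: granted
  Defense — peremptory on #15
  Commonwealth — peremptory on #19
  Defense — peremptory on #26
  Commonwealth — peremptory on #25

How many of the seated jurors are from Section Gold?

3

Removed: #15, #16, #19, #22, #23, #25, #26, #27.
Seated jurors 1–12: #1, #2, #3, #4, #5, #6, #7, #8, #9, #10, #11, #12.
Of those, in Section Gold: #1, #6, #8 → 3.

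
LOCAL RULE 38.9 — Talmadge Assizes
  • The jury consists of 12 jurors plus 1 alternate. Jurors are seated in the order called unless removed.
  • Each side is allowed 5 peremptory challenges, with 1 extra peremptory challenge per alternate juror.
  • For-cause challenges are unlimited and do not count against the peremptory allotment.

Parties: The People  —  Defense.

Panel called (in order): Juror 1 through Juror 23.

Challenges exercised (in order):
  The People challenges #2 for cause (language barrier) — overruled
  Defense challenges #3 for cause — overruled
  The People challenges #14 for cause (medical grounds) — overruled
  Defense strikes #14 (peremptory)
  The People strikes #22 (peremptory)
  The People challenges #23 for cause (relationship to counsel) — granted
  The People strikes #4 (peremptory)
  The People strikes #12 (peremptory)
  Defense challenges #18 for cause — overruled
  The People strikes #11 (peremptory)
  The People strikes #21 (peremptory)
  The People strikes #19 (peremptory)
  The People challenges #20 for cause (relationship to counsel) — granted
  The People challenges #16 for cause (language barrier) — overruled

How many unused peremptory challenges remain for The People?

The People allotment: 5 base + 1 × 1 alternate = 6.
The People peremptories used: #22, #4, #12, #11, #21, #19 — 6 (for-cause on #2, #14, #23, #20, #16 don't count).
Remaining: 6 − 6 = 0.

0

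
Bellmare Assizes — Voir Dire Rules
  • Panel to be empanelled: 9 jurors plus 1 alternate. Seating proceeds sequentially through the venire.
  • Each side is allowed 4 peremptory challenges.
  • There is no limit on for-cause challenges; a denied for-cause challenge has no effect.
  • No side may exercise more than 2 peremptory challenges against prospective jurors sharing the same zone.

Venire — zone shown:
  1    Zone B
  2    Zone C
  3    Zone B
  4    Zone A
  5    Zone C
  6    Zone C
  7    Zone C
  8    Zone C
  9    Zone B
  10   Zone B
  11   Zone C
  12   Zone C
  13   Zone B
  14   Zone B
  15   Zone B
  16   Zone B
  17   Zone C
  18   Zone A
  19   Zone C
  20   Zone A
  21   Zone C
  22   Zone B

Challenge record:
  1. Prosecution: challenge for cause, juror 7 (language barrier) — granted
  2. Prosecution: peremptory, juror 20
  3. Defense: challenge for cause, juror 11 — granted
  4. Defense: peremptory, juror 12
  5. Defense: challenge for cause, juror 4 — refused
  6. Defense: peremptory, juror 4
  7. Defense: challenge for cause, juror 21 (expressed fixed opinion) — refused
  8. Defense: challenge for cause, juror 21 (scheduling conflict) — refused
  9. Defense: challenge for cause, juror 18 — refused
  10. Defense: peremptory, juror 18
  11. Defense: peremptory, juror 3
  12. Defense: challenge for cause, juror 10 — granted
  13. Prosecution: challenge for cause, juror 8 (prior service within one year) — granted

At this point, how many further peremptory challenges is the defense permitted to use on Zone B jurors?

0

Defense peremptories so far: #12, #4, #18, #3 — 4 of 4 used, 0 left overall.
Against Zone B: #3 — 1 used; per-zone cap 2 leaves 1.
Binding limit: min(0, 1) = 0.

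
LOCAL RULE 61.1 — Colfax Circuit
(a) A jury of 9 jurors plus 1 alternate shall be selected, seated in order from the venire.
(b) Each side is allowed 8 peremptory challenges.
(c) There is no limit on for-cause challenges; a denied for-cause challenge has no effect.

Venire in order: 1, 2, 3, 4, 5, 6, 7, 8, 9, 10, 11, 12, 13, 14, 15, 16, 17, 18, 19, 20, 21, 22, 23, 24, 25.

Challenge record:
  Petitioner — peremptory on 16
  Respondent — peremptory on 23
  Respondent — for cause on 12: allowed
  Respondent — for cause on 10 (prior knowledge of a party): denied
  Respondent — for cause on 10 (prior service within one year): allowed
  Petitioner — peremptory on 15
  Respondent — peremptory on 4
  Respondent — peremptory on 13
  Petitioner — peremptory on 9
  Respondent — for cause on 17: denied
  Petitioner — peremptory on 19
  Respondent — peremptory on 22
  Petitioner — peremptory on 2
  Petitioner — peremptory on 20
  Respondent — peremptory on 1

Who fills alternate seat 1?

Removed: #1, #2, #4, #9, #10, #12, #13, #15, #16, #19, #20, #22, #23. (#17 stays — for-cause denied.)
Seating in order: seats 1–9 → #3, #5, #6, #7, #8, #11, #14, #17, #18; alternates → #21.
So alternate 1 is #21.

21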